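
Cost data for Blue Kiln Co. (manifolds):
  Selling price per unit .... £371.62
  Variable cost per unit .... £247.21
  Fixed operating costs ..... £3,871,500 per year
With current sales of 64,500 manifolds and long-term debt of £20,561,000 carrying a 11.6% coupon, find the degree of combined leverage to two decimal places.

4.54

At 64,500 units, contribution = 64,500 × £124.41 = £8,024,445.00.
Subtracting fixed costs: EBIT = £8,024,445.00 − £3,871,500 = £4,152,945.00. Interest = £2,385,076.00.
DOL = £8,024,445.00 ÷ £4,152,945.00 = 1.9322; DFL = £4,152,945.00 ÷ £1,767,869.00 = 2.3491.
DCL = DOL × DFL = 1.9322 × 2.3491 = 4.5389.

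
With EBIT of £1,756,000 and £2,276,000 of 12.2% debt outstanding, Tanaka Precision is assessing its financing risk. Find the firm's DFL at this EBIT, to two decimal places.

1.19

Interest = £277,672.00.
Degree of financial leverage = EBIT / (EBIT − interest) = £1,756,000 / £1,478,328.00 = 1.1878.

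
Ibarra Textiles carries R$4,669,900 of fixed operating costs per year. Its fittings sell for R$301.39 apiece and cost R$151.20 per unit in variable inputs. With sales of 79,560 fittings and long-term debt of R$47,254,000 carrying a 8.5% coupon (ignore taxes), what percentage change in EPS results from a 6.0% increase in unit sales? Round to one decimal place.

Total contribution margin = 79,560 × R$150.19 = R$11,949,116.40.
Operating income = contribution − fixed costs = R$11,949,116.40 − R$4,669,900 = R$7,279,216.40.
After interest of R$4,016,590.00, pre-tax earnings = R$3,262,626.40.
Degree of combined leverage = contribution ÷ (EBIT − I) = R$11,949,116.40 ÷ R$3,262,626.40 = 3.6624.
EPS therefore changes by 3.6624 × (+6.0%) = +22.0%.

+22.0%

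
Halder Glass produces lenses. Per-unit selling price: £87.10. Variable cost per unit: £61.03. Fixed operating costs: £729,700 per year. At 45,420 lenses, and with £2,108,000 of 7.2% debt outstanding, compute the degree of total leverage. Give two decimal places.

Contribution at this volume is 45,420 × £26.07 = £1,184,099.40.
Operating income = contribution − fixed costs = £1,184,099.40 − £729,700 = £454,399.40. Interest = £151,776.00.
DOL = £1,184,099.40 ÷ £454,399.40 = 2.6059; DFL = £454,399.40 ÷ £302,623.40 = 1.5015.
Combined leverage = 2.6059 × 1.5015 = 3.9128.

3.91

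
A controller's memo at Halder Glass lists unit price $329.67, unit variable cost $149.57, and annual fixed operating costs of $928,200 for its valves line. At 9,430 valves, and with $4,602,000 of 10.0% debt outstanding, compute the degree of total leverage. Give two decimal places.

5.48

Contribution at this volume is 9,430 × $180.10 = $1,698,343.00.
EBIT = $1,698,343.00 − $928,200 = $770,143.00. Interest = $460,200.00.
DOL = $1,698,343.00 ÷ $770,143.00 = 2.2052; DFL = $770,143.00 ÷ $309,943.00 = 2.4848.
DCL = DOL × DFL = 2.2052 × 2.4848 = 5.4795.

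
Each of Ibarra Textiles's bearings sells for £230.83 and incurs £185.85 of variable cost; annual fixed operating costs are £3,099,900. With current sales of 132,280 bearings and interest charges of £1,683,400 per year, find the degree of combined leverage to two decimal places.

At 132,280 units, contribution = 132,280 × £44.98 = £5,949,954.40.
Operating income = contribution − fixed costs = £5,949,954.40 − £3,099,900 = £2,850,054.40. Interest = £1,683,400.00, so EBIT − I = £1,166,654.40.
DCL = contribution ÷ (EBIT − I) = £5,949,954.40 ÷ £1,166,654.40 = 5.1000.

5.10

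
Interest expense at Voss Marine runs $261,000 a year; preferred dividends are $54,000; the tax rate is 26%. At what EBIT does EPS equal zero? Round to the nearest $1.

$333,973

Preferred dividends are paid after tax, so their pre-tax equivalent is $54,000 ÷ (1 − 0.26) = $72,972.97.
EPS = 0 when EBIT covers interest plus the pre-tax preferred burden: $261,000 + $72,972.97 = $333,972.97.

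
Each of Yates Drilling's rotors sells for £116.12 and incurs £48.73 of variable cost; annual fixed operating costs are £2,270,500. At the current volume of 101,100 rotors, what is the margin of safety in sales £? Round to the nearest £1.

Contribution margin per unit = £116.12 − £48.73 = £67.39. Break-even units = £2,270,500 ÷ £67.39 = 33,691.94; break-even revenue = 33,691.94 × £116.12 = £3,912,308.35.
Current sales = 101,100 × £116.12 = £11,739,732.00.
Margin of safety = £11,739,732.00 − £3,912,308.35 = £7,827,424.

£7,827,424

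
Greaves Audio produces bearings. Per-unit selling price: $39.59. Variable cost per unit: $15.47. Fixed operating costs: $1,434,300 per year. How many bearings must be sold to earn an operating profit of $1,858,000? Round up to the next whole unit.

136,497 bearings

Contribution margin per unit = $39.59 − $15.47 = $24.12.
Required volume = (fixed costs + target profit) ÷ CM = ($1,434,300 + $1,858,000) ÷ $24.12 = 136,496.68, so 136,497 bearings.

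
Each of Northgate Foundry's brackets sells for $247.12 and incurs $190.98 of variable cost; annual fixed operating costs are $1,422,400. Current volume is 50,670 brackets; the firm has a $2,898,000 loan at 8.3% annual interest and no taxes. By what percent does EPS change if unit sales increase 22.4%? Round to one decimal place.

Contribution at this volume is 50,670 × $56.14 = $2,844,613.80.
EBIT = $2,844,613.80 − $1,422,400 = $1,422,213.80.
Interest = $240,534.00, so EBIT − I = $1,181,679.80.
DCL = total CM / (EBIT − I) = $2,844,613.80 / $1,181,679.80 = 2.4073.
EPS therefore changes by 2.4073 × (+22.4%) = +53.9%.

+53.9%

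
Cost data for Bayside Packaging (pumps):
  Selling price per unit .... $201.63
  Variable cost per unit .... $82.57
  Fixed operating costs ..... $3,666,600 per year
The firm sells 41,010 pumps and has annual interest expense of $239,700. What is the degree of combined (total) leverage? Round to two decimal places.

Total contribution margin = 41,010 × $119.06 = $4,882,650.60.
Operating income = contribution − fixed costs = $4,882,650.60 − $3,666,600 = $1,216,050.60. Interest = $239,700.00, so EBIT − I = $976,350.60.
Degree of total leverage = total CM / (EBIT − interest) = $4,882,650.60 / $976,350.60 = 5.0009.

5.00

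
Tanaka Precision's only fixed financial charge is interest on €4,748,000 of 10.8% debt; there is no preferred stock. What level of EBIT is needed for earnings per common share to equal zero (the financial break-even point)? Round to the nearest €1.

Annual interest = 10.8% × €4,748,000 = €512,784.00.
With no preferred dividends, EPS = 0 when EBIT exactly covers interest, so the financial break-even EBIT is €512,784.00.

€512,784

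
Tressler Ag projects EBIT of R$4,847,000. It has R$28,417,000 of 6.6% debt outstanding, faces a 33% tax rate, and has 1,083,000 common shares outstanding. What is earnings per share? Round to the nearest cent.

Interest = R$1,875,522.00, so EBT = R$4,847,000 − R$1,875,522.00 = R$2,971,478.00.
After tax at 33%: net income = R$2,971,478.00 × 0.67 = R$1,990,890.26.
EPS = R$1,990,890.26 ÷ 1,083,000 = R$1.84.

R$1.84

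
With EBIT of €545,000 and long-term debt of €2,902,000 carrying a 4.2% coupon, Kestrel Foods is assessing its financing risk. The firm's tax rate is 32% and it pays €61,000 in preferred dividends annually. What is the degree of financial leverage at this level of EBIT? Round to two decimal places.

Annual interest charges come to €121,884.00.
Preferred dividends grossed up pre-tax: €61,000 / (1 − 0.32) = €89,705.88.
DFL = EBIT ÷ [EBIT − I − D_p/(1−t)] = €545,000 ÷ [€545,000 − €121,884.00 − €89,705.88] = €545,000 ÷ €333,410.12 = 1.6346.

1.63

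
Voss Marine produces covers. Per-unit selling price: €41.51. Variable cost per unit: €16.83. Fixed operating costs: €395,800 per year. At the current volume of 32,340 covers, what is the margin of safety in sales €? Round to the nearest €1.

Each unit contributes €41.51 − €16.83 = €24.68. Break-even units = €395,800 ÷ €24.68 = 16,037.28; break-even revenue = 16,037.28 × €41.51 = €665,707.37.
Actual sales revenue = 32,340 × €41.51 = €1,342,433.40.
Margin of safety = €1,342,433.40 − €665,707.37 = €676,726.

€676,726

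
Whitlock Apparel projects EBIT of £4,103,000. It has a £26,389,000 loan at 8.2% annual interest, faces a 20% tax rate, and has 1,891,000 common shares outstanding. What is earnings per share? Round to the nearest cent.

£0.82

Pre-tax income = £4,103,000 − £2,163,898.00 = £1,939,102.00.
Net income = £1,939,102.00 × (1 − 0.20) = £1,551,281.60.
Per share: £1,551,281.60 / 1,891,000 shares = £0.82.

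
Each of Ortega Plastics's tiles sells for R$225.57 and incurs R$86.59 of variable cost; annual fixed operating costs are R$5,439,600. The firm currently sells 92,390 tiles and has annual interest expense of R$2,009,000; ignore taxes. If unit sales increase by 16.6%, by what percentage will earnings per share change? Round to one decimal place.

+39.5%

Contribution at this volume is 92,390 × R$138.98 = R$12,840,362.20.
Subtracting fixed costs: EBIT = R$12,840,362.20 − R$5,439,600 = R$7,400,762.20.
After interest of R$2,009,000.00, pre-tax earnings = R$5,391,762.20.
Degree of combined leverage = contribution ÷ (EBIT − I) = R$12,840,362.20 ÷ R$5,391,762.20 = 2.3815.
EPS therefore changes by 2.3815 × (+16.6%) = +39.5%.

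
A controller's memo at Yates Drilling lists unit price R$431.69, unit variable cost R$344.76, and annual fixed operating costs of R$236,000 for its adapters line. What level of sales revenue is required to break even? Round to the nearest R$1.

Contribution margin per unit = R$431.69 − R$344.76 = R$86.93, a CM ratio of R$86.93 ÷ R$431.69 = 0.2014.
Break-even sales = FC ÷ CM ratio = R$236,000 × R$431.69 / R$86.93 = R$1,171,964.

R$1,171,964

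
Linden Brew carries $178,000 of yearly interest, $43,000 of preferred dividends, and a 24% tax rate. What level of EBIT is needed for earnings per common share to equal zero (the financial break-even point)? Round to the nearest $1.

Preferred dividends are paid after tax, so their pre-tax equivalent is $43,000 ÷ (1 − 0.24) = $56,578.95.
EPS = 0 when EBIT covers interest plus the pre-tax preferred burden: $178,000 + $56,578.95 = $234,578.95.

$234,579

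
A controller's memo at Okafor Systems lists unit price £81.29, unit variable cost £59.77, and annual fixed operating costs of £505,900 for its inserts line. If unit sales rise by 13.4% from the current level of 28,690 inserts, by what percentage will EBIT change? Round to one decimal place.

At 28,690 units, contribution = 28,690 × £21.52 = £617,408.80.
Operating income = contribution − fixed costs = £617,408.80 − £505,900 = £111,508.80.
So DOL = total CM / EBIT = £617,408.80 / £111,508.80 = 5.5369.
So EBIT moves 5.5369 × (+13.4%) = +74.2%.

+74.2%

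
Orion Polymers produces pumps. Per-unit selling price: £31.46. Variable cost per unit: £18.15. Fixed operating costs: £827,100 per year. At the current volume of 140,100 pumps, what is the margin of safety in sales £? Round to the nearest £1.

£2,452,582

Each unit contributes £31.46 − £18.15 = £13.31. Break-even units = £827,100 ÷ £13.31 = 62,141.25; break-even revenue = 62,141.25 × £31.46 = £1,954,963.64.
Actual sales revenue = 140,100 × £31.46 = £4,407,546.00.
Margin of safety = £4,407,546.00 − £1,954,963.64 = £2,452,582.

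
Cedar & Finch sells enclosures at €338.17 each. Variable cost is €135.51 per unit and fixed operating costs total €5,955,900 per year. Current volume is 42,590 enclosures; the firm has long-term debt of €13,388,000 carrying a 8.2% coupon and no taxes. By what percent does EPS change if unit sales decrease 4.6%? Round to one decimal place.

Contribution at this volume is 42,590 × €202.66 = €8,631,289.40.
Operating income = contribution − fixed costs = €8,631,289.40 − €5,955,900 = €2,675,389.40.
Interest = €1,097,816.00, so EBIT − I = €1,577,573.40.
DCL = total CM / (EBIT − I) = €8,631,289.40 / €1,577,573.40 = 5.4712.
EPS therefore changes by 5.4712 × (-4.6%) = -25.2%.

-25.2%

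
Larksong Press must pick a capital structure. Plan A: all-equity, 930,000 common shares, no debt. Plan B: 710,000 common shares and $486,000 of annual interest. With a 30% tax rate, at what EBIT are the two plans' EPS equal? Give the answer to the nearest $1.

$2,054,455

At indifference, (EBIT − 0)(1 − t)/930,000 = (EBIT − 486,000)(1 − t)/710,000.
The (1 − t) factor cancels: (EBIT − 0) × 710,000 = (EBIT − 486,000) × 930,000.
EBIT × (930,000 − 710,000) = 486,000 × 930,000 − 0 × 710,000 = 451,980,000,000, so EBIT = 451,980,000,000 ÷ 220,000 = 2,054,454.55.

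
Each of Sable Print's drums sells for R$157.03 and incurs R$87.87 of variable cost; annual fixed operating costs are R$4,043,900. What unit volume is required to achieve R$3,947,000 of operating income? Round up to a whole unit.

Each unit contributes R$157.03 − R$87.87 = R$69.16.
Need Q such that Q × R$69.16 − R$4,043,900 = R$3,947,000, i.e. Q = R$7,990,900 / R$69.16 = 115,542.22 → 115,543.

115,543 drums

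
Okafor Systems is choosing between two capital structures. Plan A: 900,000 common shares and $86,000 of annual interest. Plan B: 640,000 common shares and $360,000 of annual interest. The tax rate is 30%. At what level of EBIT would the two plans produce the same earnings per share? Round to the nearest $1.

Set EPS_A = EPS_B: (EBIT − $86,000)(1 − 0.30) ÷ 900,000 = (EBIT − $360,000)(1 − 0.30) ÷ 640,000.
The (1 − t) factor cancels: (EBIT − 86,000) × 640,000 = (EBIT − 360,000) × 900,000.
EBIT × (900,000 − 640,000) = 360,000 × 900,000 − 86,000 × 640,000 = 268,960,000,000, so EBIT = 268,960,000,000 ÷ 260,000 = 1,034,461.54.

$1,034,462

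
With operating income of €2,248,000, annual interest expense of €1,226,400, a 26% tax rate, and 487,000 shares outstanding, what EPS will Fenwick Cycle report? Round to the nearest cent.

Pre-tax income = €2,248,000 − €1,226,400.00 = €1,021,600.00.
After tax at 26%: net income = €1,021,600.00 × 0.74 = €755,984.00.
Per share: €755,984.00 / 487,000 shares = €1.55.

€1.55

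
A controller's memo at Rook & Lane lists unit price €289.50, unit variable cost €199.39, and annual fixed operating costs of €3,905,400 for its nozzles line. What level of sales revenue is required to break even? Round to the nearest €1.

€12,547,035

Contribution margin per unit = €289.50 − €199.39 = €90.11, a CM ratio of €90.11 ÷ €289.50 = 0.3113.
Break-even sales = FC ÷ CM ratio = €3,905,400 × €289.50 / €90.11 = €12,547,035.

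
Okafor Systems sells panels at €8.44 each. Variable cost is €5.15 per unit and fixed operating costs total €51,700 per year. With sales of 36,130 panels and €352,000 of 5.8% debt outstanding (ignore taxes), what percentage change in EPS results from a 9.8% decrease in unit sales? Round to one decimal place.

-24.9%

At 36,130 units, contribution = 36,130 × €3.29 = €118,867.70.
Operating income = contribution − fixed costs = €118,867.70 − €51,700 = €67,167.70.
Interest = €20,416.00, so EBIT − I = €46,751.70.
DCL = total CM / (EBIT − I) = €118,867.70 / €46,751.70 = 2.5425.
EPS therefore changes by 2.5425 × (-9.8%) = -24.9%.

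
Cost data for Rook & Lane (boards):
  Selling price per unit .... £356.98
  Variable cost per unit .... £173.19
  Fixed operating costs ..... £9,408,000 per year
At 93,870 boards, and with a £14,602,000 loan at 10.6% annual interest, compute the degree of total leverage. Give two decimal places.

At 93,870 units, contribution = 93,870 × £183.79 = £17,252,367.30.
EBIT = £17,252,367.30 − £9,408,000 = £7,844,367.30. Interest = £1,547,812.00.
DOL = £17,252,367.30 ÷ £7,844,367.30 = 2.1993; DFL = £7,844,367.30 ÷ £6,296,555.30 = 1.2458.
Combined leverage = 2.1993 × 1.2458 = 2.7399.

2.74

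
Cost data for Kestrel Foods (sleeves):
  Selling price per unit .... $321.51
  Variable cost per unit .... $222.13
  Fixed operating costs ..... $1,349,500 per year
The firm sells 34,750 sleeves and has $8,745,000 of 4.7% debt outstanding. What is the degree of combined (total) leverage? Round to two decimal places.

At 34,750 units, contribution = 34,750 × $99.38 = $3,453,455.00.
Subtracting fixed costs: EBIT = $3,453,455.00 − $1,349,500 = $2,103,955.00. Interest = $411,015.00, so EBIT − I = $1,692,940.00.
Degree of total leverage = total CM / (EBIT − interest) = $3,453,455.00 / $1,692,940.00 = 2.0399.

2.04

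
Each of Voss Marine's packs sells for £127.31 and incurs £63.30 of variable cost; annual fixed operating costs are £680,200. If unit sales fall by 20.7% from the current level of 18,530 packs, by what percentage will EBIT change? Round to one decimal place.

Contribution at this volume is 18,530 × £64.01 = £1,186,105.30.
Operating income = contribution − fixed costs = £1,186,105.30 − £680,200 = £505,905.30.
Degree of operating leverage = £1,186,105.30 / £505,905.30 = 2.3445.
Operating income changes by 2.3445 × -20.7% = -48.5%.

-48.5%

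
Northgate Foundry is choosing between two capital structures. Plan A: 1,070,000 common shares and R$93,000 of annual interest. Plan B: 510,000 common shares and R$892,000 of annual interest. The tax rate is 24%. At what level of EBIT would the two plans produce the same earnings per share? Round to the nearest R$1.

At indifference, (EBIT − 93,000)(1 − t)/1,070,000 = (EBIT − 892,000)(1 − t)/510,000.
The (1 − t) factor cancels: (EBIT − 93,000) × 510,000 = (EBIT − 892,000) × 1,070,000.
Solving, EBIT = (892,000·1,070,000 − 93,000·510,000) / (1,070,000 − 510,000) = 907,010,000,000 / 560,000 = 1,619,660.71.

R$1,619,661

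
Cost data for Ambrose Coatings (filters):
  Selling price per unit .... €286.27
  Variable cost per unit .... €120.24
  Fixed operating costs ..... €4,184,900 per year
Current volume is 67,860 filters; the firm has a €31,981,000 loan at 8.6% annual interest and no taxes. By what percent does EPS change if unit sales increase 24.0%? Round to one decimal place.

Total contribution margin = 67,860 × €166.03 = €11,266,795.80.
Operating income = contribution − fixed costs = €11,266,795.80 − €4,184,900 = €7,081,895.80.
Interest = €2,750,366.00, so EBIT − I = €4,331,529.80.
Degree of combined leverage = contribution ÷ (EBIT − I) = €11,266,795.80 ÷ €4,331,529.80 = 2.6011.
%ΔEPS = DCL × %ΔSales = 2.6011 × +24.0% = +62.4%.

+62.4%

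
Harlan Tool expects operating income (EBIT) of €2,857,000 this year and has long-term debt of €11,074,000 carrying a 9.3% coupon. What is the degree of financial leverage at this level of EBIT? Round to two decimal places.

1.56

Annual interest charges come to €1,029,882.00.
DFL = EBIT ÷ (EBIT − I) = €2,857,000 ÷ (€2,857,000 − €1,029,882.00) = €2,857,000 ÷ €1,827,118.00 = 1.5637.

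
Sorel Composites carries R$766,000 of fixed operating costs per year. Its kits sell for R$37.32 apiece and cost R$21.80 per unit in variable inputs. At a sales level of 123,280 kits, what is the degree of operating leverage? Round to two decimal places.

1.67

At 123,280 units, contribution = 123,280 × R$15.52 = R$1,913,305.60.
Operating income = contribution − fixed costs = R$1,913,305.60 − R$766,000 = R$1,147,305.60.
DOL = contribution ÷ EBIT = R$1,913,305.60 ÷ R$1,147,305.60 = 1.6677.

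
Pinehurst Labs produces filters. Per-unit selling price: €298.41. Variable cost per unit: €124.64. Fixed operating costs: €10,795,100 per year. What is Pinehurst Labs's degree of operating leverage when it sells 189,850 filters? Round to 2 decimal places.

Contribution at this volume is 189,850 × €173.77 = €32,990,234.50.
EBIT = €32,990,234.50 − €10,795,100 = €22,195,134.50.
DOL = contribution ÷ EBIT = €32,990,234.50 ÷ €22,195,134.50 = 1.4864.

1.49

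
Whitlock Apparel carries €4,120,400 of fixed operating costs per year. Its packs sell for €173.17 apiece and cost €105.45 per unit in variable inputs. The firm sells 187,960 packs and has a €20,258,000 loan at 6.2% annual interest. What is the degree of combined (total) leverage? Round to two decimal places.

1.73

Contribution at this volume is 187,960 × €67.72 = €12,728,651.20.
Operating income = contribution − fixed costs = €12,728,651.20 − €4,120,400 = €8,608,251.20. Interest = €1,255,996.00.
DOL = €12,728,651.20 ÷ €8,608,251.20 = 1.4787; DFL = €8,608,251.20 ÷ €7,352,255.20 = 1.1708.
Combined leverage = 1.4787 × 1.1708 = 1.7313.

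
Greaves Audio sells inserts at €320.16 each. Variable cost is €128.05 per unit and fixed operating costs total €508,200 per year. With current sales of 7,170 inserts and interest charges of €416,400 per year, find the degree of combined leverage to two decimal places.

Total contribution margin = 7,170 × €192.11 = €1,377,428.70.
Operating income = contribution − fixed costs = €1,377,428.70 − €508,200 = €869,228.70. Interest = €416,400.00, so EBIT − I = €452,828.70.
Degree of total leverage = total CM / (EBIT − interest) = €1,377,428.70 / €452,828.70 = 3.0418.

3.04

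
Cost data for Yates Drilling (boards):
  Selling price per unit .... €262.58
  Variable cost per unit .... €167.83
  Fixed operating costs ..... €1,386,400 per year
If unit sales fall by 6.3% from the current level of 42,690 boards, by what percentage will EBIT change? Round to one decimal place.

-9.6%

At 42,690 units, contribution = 42,690 × €94.75 = €4,044,877.50.
Operating income = contribution − fixed costs = €4,044,877.50 − €1,386,400 = €2,658,477.50.
DOL = contribution ÷ EBIT = €4,044,877.50 ÷ €2,658,477.50 = 1.5215.
Operating income changes by 1.5215 × -6.3% = -9.6%.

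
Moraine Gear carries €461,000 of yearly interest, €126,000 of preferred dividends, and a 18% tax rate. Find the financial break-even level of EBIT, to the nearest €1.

Preferred dividends are paid after tax, so their pre-tax equivalent is €126,000 ÷ (1 − 0.18) = €153,658.54.
EPS = 0 when EBIT covers interest plus the pre-tax preferred burden: €461,000 + €153,658.54 = €614,658.54.

€614,659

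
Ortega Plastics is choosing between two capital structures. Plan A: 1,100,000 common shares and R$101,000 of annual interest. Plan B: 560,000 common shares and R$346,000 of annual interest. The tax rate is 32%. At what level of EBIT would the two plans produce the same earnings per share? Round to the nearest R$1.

Set EPS_A = EPS_B: (EBIT − R$101,000)(1 − 0.32) ÷ 1,100,000 = (EBIT − R$346,000)(1 − 0.32) ÷ 560,000.
The (1 − t) factor cancels: (EBIT − 101,000) × 560,000 = (EBIT − 346,000) × 1,100,000.
Solving, EBIT = (346,000·1,100,000 − 101,000·560,000) / (1,100,000 − 560,000) = 324,040,000,000 / 540,000 = 600,074.07.

R$600,074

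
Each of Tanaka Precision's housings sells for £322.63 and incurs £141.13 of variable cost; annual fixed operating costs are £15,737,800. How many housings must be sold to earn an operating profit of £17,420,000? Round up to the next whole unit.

182,688 housings

Unit CM = price − variable cost = £322.63 − £141.13 = £181.50.
Need Q such that Q × £181.50 − £15,737,800 = £17,420,000, i.e. Q = £33,157,800 / £181.50 = 182,687.60 → 182,688.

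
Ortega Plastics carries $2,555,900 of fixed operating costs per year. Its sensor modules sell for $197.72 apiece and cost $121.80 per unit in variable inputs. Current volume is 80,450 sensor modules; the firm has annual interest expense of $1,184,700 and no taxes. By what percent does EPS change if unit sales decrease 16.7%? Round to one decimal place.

Total contribution margin = 80,450 × $75.92 = $6,107,764.00.
Operating income = contribution − fixed costs = $6,107,764.00 − $2,555,900 = $3,551,864.00.
After interest of $1,184,700.00, pre-tax earnings = $2,367,164.00.
DCL = total CM / (EBIT − I) = $6,107,764.00 / $2,367,164.00 = 2.5802.
%ΔEPS = DCL × %ΔSales = 2.5802 × -16.7% = -43.1%.

-43.1%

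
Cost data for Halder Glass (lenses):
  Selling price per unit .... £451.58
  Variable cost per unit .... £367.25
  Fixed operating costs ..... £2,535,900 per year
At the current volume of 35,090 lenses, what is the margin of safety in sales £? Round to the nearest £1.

Unit CM = price − variable cost = £451.58 − £367.25 = £84.33. Break-even units = £2,535,900 ÷ £84.33 = 30,071.15; break-even revenue = 30,071.15 × £451.58 = £13,579,529.49.
Actual sales revenue = 35,090 × £451.58 = £15,845,942.20.
Margin of safety = £15,845,942.20 − £13,579,529.49 = £2,266,413.

£2,266,413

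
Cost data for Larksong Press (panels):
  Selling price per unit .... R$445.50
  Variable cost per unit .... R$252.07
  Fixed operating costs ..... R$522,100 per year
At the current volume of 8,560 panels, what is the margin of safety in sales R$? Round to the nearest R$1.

Each unit contributes R$445.50 − R$252.07 = R$193.43. Break-even units = R$522,100 ÷ R$193.43 = 2,699.17; break-even revenue = 2,699.17 × R$445.50 = R$1,202,479.19.
Actual sales revenue = 8,560 × R$445.50 = R$3,813,480.00.
Margin of safety = R$3,813,480.00 − R$1,202,479.19 = R$2,611,001.

R$2,611,001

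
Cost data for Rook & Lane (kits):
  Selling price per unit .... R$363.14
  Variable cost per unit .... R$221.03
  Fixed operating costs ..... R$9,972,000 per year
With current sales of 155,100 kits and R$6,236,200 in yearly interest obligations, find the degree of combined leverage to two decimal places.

3.78

Total contribution margin = 155,100 × R$142.11 = R$22,041,261.00.
EBIT = R$22,041,261.00 − R$9,972,000 = R$12,069,261.00. Interest = R$6,236,200.00.
DOL = R$22,041,261.00 ÷ R$12,069,261.00 = 1.8262; DFL = R$12,069,261.00 ÷ R$5,833,061.00 = 2.0691.
DCL = DOL × DFL = 1.8262 × 2.0691 = 3.7786.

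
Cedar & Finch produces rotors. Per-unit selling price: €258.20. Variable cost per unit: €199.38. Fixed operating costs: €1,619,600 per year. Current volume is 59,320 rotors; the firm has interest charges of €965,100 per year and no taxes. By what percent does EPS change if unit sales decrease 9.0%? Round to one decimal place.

-34.7%

At 59,320 units, contribution = 59,320 × €58.82 = €3,489,202.40.
Operating income = contribution − fixed costs = €3,489,202.40 − €1,619,600 = €1,869,602.40.
Interest = €965,100.00, so EBIT − I = €904,502.40.
DCL = total CM / (EBIT − I) = €3,489,202.40 / €904,502.40 = 3.8576.
EPS therefore changes by 3.8576 × (-9.0%) = -34.7%.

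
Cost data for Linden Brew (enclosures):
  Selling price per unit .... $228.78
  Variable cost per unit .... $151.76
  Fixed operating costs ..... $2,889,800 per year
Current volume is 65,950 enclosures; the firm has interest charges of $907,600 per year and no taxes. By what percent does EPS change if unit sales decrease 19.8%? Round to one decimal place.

-78.4%

Contribution at this volume is 65,950 × $77.02 = $5,079,469.00.
Subtracting fixed costs: EBIT = $5,079,469.00 − $2,889,800 = $2,189,669.00.
After interest of $907,600.00, pre-tax earnings = $1,282,069.00.
Degree of combined leverage = contribution ÷ (EBIT − I) = $5,079,469.00 ÷ $1,282,069.00 = 3.9619.
EPS therefore changes by 3.9619 × (-19.8%) = -78.4%.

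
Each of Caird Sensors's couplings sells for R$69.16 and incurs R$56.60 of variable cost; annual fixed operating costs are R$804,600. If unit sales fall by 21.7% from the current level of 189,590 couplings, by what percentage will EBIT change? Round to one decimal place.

-32.8%

At 189,590 units, contribution = 189,590 × R$12.56 = R$2,381,250.40.
Subtracting fixed costs: EBIT = R$2,381,250.40 − R$804,600 = R$1,576,650.40.
Degree of operating leverage = R$2,381,250.40 / R$1,576,650.40 = 1.5103.
So EBIT moves 1.5103 × (-21.7%) = -32.8%.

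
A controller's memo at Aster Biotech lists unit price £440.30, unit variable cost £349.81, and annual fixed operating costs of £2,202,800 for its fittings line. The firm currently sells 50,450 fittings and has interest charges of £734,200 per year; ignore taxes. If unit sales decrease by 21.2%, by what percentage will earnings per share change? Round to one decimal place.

-59.4%

Total contribution margin = 50,450 × £90.49 = £4,565,220.50.
Operating income = contribution − fixed costs = £4,565,220.50 − £2,202,800 = £2,362,420.50.
After interest of £734,200.00, pre-tax earnings = £1,628,220.50.
DCL = total CM / (EBIT − I) = £4,565,220.50 / £1,628,220.50 = 2.8038.
%ΔEPS = DCL × %ΔSales = 2.8038 × -21.2% = -59.4%.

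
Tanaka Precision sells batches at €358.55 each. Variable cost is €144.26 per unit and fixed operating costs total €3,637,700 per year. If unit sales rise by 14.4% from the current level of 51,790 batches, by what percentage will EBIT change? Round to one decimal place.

At 51,790 units, contribution = 51,790 × €214.29 = €11,098,079.10.
Subtracting fixed costs: EBIT = €11,098,079.10 − €3,637,700 = €7,460,379.10.
DOL = contribution ÷ EBIT = €11,098,079.10 ÷ €7,460,379.10 = 1.4876.
So EBIT moves 1.4876 × (+14.4%) = +21.4%.

+21.4%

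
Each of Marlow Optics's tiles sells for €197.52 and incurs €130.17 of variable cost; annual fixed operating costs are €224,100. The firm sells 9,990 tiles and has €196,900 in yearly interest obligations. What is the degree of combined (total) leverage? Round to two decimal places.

2.67

At 9,990 units, contribution = 9,990 × €67.35 = €672,826.50.
EBIT = €672,826.50 − €224,100 = €448,726.50. Interest = €196,900.00, so EBIT − I = €251,826.50.
DCL = contribution ÷ (EBIT − I) = €672,826.50 ÷ €251,826.50 = 2.6718.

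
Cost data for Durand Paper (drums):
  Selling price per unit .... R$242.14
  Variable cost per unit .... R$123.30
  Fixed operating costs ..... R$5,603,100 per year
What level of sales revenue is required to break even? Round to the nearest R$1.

Contribution margin per unit = R$242.14 − R$123.30 = R$118.84, a CM ratio of R$118.84 ÷ R$242.14 = 0.4908.
Break-even sales = FC ÷ CM ratio = R$5,603,100 × R$242.14 / R$118.84 = R$11,416,481.

R$11,416,481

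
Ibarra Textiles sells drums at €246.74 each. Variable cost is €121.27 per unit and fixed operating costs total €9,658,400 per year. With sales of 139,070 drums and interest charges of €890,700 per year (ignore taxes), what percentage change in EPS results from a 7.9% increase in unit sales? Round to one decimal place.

Total contribution margin = 139,070 × €125.47 = €17,449,112.90.
Operating income = contribution − fixed costs = €17,449,112.90 − €9,658,400 = €7,790,712.90.
Interest = €890,700.00, so EBIT − I = €6,900,012.90.
DCL = total CM / (EBIT − I) = €17,449,112.90 / €6,900,012.90 = 2.5289.
EPS therefore changes by 2.5289 × (+7.9%) = +20.0%.

+20.0%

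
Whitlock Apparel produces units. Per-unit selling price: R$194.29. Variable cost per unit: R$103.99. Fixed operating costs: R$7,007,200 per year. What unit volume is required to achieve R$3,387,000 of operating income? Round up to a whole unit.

Unit CM = price − variable cost = R$194.29 − R$103.99 = R$90.30.
Need Q such that Q × R$90.30 − R$7,007,200 = R$3,387,000, i.e. Q = R$10,394,200 / R$90.30 = 115,107.42 → 115,108.

115,108 units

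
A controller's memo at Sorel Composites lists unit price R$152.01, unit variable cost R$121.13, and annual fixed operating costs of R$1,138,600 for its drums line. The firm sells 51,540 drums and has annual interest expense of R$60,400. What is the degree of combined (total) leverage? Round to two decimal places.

Total contribution margin = 51,540 × R$30.88 = R$1,591,555.20.
Operating income = contribution − fixed costs = R$1,591,555.20 − R$1,138,600 = R$452,955.20. Interest = R$60,400.00, so EBIT − I = R$392,555.20.
Degree of total leverage = total CM / (EBIT − interest) = R$1,591,555.20 / R$392,555.20 = 4.0543.

4.05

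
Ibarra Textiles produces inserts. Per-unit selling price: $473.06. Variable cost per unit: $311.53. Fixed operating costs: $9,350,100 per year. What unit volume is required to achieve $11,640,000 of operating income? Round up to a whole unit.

Contribution margin per unit = $473.06 − $311.53 = $161.53.
Required volume = (fixed costs + target profit) ÷ CM = ($9,350,100 + $11,640,000) ÷ $161.53 = 129,945.52, so 129,946 inserts.

129,946 inserts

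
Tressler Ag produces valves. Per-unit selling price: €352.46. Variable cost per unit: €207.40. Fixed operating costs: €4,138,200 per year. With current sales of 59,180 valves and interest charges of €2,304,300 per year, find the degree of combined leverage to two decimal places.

4.01

Contribution at this volume is 59,180 × €145.06 = €8,584,650.80.
Operating income = contribution − fixed costs = €8,584,650.80 − €4,138,200 = €4,446,450.80. Interest = €2,304,300.00, so EBIT − I = €2,142,150.80.
DCL = contribution ÷ (EBIT − I) = €8,584,650.80 ÷ €2,142,150.80 = 4.0075.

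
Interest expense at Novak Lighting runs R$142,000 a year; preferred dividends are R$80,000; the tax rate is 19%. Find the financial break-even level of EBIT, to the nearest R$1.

R$240,765

Grossing the preferred dividend up to pre-tax terms: R$80,000 / (1 − 0.19) = R$98,765.43.
EPS = 0 when EBIT covers interest plus the pre-tax preferred burden: R$142,000 + R$98,765.43 = R$240,765.43.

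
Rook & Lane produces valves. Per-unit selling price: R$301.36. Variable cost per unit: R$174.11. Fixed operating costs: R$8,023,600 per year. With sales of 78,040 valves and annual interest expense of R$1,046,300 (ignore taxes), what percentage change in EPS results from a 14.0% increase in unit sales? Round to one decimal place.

At 78,040 units, contribution = 78,040 × R$127.25 = R$9,930,590.00.
Operating income = contribution − fixed costs = R$9,930,590.00 − R$8,023,600 = R$1,906,990.00.
Interest = R$1,046,300.00, so EBIT − I = R$860,690.00.
Degree of combined leverage = contribution ÷ (EBIT − I) = R$9,930,590.00 ÷ R$860,690.00 = 11.5379.
%ΔEPS = DCL × %ΔSales = 11.5379 × +14.0% = +161.5%.

+161.5%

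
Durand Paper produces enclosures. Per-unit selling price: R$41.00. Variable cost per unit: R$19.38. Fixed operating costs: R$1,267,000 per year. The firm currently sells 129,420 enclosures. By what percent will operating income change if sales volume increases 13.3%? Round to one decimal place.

Total contribution margin = 129,420 × R$21.62 = R$2,798,060.40.
Operating income = contribution − fixed costs = R$2,798,060.40 − R$1,267,000 = R$1,531,060.40.
DOL = contribution ÷ EBIT = R$2,798,060.40 ÷ R$1,531,060.40 = 1.8275.
%ΔEBIT = DOL × %ΔSales = 1.8275 × +13.3% = +24.3%.

+24.3%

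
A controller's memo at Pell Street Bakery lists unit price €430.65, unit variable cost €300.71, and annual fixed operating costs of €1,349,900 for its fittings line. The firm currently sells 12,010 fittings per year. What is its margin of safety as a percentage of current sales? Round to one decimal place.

Each unit contributes €430.65 − €300.71 = €129.94. Break-even units = €1,349,900 ÷ €129.94 = 10,388.64; break-even revenue = 10,388.64 × €430.65 = €4,473,868.21.
Actual sales revenue = 12,010 × €430.65 = €5,172,106.50.
Margin of safety = (€5,172,106.50 − €4,473,868.21) ÷ €5,172,106.50 = 13.5%.

13.5%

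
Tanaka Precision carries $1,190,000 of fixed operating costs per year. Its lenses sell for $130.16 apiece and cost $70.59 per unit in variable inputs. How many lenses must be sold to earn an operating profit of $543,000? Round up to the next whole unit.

29,092 lenses

Contribution margin per unit = $130.16 − $70.59 = $59.57.
Required volume = (fixed costs + target profit) ÷ CM = ($1,190,000 + $543,000) ÷ $59.57 = 29,091.82, so 29,092 lenses.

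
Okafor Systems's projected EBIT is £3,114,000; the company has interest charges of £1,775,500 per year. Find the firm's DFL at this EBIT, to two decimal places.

Interest = £1,775,500.00.
Degree of financial leverage = EBIT / (EBIT − interest) = £3,114,000 / £1,338,500.00 = 2.3265.

2.33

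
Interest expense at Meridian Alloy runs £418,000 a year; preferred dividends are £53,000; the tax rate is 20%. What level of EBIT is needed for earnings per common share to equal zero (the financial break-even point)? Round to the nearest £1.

Grossing the preferred dividend up to pre-tax terms: £53,000 / (1 − 0.20) = £66,250.00.
EPS = 0 when EBIT covers interest plus the pre-tax preferred burden: £418,000 + £66,250.00 = £484,250.00.

£484,250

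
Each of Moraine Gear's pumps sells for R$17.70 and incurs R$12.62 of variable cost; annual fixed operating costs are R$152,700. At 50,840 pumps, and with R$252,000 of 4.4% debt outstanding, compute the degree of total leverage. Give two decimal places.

At 50,840 units, contribution = 50,840 × R$5.08 = R$258,267.20.
Operating income = contribution − fixed costs = R$258,267.20 − R$152,700 = R$105,567.20. Interest = R$11,088.00, so EBIT − I = R$94,479.20.
DCL = contribution ÷ (EBIT − I) = R$258,267.20 ÷ R$94,479.20 = 2.7336.

2.73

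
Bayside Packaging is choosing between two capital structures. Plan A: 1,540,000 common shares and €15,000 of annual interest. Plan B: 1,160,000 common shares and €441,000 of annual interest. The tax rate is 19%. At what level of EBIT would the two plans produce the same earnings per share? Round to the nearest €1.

€1,741,421

At indifference, (EBIT − 15,000)(1 − t)/1,540,000 = (EBIT − 441,000)(1 − t)/1,160,000.
The (1 − t) factor cancels: (EBIT − 15,000) × 1,160,000 = (EBIT − 441,000) × 1,540,000.
Solving, EBIT = (441,000·1,540,000 − 15,000·1,160,000) / (1,540,000 − 1,160,000) = 661,740,000,000 / 380,000 = 1,741,421.05.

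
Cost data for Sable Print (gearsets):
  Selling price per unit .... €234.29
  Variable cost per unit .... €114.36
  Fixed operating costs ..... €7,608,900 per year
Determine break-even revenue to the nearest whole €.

CM per unit = €234.29 − €114.36 = €119.93; CM ratio = €119.93 / €234.29 = 0.5119.
Break-even sales = FC ÷ CM ratio = €7,608,900 × €234.29 / €119.93 = €14,864,414.

€14,864,414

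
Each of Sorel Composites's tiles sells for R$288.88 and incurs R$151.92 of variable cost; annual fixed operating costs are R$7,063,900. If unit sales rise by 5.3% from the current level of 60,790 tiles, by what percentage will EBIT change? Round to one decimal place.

+35.0%

Total contribution margin = 60,790 × R$136.96 = R$8,325,798.40.
EBIT = R$8,325,798.40 − R$7,063,900 = R$1,261,898.40.
DOL = contribution ÷ EBIT = R$8,325,798.40 ÷ R$1,261,898.40 = 6.5978.
Operating income changes by 6.5978 × +5.3% = +35.0%.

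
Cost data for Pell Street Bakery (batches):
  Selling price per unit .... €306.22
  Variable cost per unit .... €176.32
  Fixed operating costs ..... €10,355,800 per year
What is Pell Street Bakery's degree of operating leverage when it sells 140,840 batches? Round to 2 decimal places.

2.30

Total contribution margin = 140,840 × €129.90 = €18,295,116.00.
Subtracting fixed costs: EBIT = €18,295,116.00 − €10,355,800 = €7,939,316.00.
DOL = contribution ÷ EBIT = €18,295,116.00 ÷ €7,939,316.00 = 2.3044.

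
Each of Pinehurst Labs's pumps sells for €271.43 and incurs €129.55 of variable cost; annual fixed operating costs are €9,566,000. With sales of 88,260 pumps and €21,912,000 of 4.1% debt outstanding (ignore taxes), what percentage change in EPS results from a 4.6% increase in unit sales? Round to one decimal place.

At 88,260 units, contribution = 88,260 × €141.88 = €12,522,328.80.
Operating income = contribution − fixed costs = €12,522,328.80 − €9,566,000 = €2,956,328.80.
Interest = €898,392.00, so EBIT − I = €2,057,936.80.
Degree of combined leverage = contribution ÷ (EBIT − I) = €12,522,328.80 ÷ €2,057,936.80 = 6.0849.
EPS therefore changes by 6.0849 × (+4.6%) = +28.0%.

+28.0%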